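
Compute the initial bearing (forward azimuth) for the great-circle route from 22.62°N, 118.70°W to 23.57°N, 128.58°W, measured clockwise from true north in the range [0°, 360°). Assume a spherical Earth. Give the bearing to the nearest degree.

Δλ = -128.58 − -118.70 = -9.88°.
θ = atan2( sin Δλ · cos φ₂ , cos φ₁ · sin φ₂ − sin φ₁ · cos φ₂ · cos Δλ )
  = atan2(-0.15727, 0.02181) = -82.105° → normalised to [0°, 360°): 277.895°.

278°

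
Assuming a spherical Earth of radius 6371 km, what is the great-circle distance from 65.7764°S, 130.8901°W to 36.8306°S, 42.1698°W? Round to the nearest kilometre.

Δλ = -42.1698 − -130.8901 = 88.7203°.
Δφ = -36.8306 − -65.7764 = 28.9458°.
a = sin²(Δφ/2) + cos φ₁ · cos φ₂ · sin²(Δλ/2) = 0.222998.
c = 2·atan2(√a, √(1−a)) = 0.98363 rad → d = 6371·c ≈ 6266.70 km.

6267 km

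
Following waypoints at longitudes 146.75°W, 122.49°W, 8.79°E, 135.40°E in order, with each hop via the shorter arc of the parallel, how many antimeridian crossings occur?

Leg 1: -146.75° → -122.49°, shortest Δλ = 24.26° (east) — does not cross 180°.
Leg 2: -122.49° → +8.79°, shortest Δλ = 131.28° (east) — does not cross 180°.
Leg 3: +8.79° → +135.40°, shortest Δλ = 126.61° (east) — does not cross 180°.
Total crossings: 0.

0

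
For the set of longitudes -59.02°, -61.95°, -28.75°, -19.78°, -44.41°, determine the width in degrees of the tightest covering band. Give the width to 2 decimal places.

Sort the longitudes: -61.95°, -59.02°, -44.41°, -28.75°, -19.78°.
Eastward gaps between consecutive values (wrapping around): 2.93°, 14.61°, 15.66°, 8.97°, 317.83°.
Largest gap = 317.83° ⇒ minimal covering band is its complement: 360° − 317.83° = 42.17°.
Band runs from -61.95° eastward to -19.78°.

42.17°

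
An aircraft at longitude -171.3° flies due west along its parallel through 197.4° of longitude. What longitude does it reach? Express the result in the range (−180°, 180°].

Start at -171.3°; shift −197.4° → -368.7°.
-368.7° lies outside (−180°, 180°]; add 360° → -8.7°.

-8.7°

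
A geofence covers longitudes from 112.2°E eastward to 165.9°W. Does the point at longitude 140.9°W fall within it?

No

Band width going east from +112.2° to -165.9°: ((-165.9 − 112.2) mod 360) = 81.9°.
Offset of -140.9° east of the west edge: ((-140.9 − 112.2) mod 360) = 106.9°.
106.9° > 81.9° ⇒ outside.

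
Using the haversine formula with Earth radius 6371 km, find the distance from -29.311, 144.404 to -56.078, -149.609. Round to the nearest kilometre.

Δλ = -149.609 − 144.404 = -294.013°; wrapped into (−180°, 180°]: 65.987°.
Δφ = -56.078 − -29.311 = -26.767°.
a = sin²(Δφ/2) + cos φ₁ · cos φ₂ · sin²(Δλ/2) = 0.197873.
c = 2·atan2(√a, √(1−a)) = 0.92197 rad → d = 6371·c ≈ 5873.85 km.

5874 km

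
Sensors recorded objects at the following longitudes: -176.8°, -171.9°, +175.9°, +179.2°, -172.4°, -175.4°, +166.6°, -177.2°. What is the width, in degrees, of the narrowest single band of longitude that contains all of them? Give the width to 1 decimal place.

21.5°

Sort the longitudes: -177.2°, -176.8°, -175.4°, -172.4°, -171.9°, +166.6°, +175.9°, +179.2°.
Eastward gaps between consecutive values (wrapping around): 0.4°, 1.4°, 3.0°, 0.5°, 338.5°, 9.3°, 3.3°, 3.6°.
Largest gap = 338.5° ⇒ minimal covering band is its complement: 360° − 338.5° = 21.5°.
Band runs from +166.6° eastward to -171.9°, crossing the antimeridian.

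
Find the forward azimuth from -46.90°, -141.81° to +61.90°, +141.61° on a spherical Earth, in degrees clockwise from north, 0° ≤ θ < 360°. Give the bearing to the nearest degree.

326°

Δλ = 141.61 − -141.81 = 283.42°; wrapped into (−180°, 180°]: -76.58°.
θ = atan2( sin Δλ · cos φ₂ , cos φ₁ · sin φ₂ − sin φ₁ · cos φ₂ · cos Δλ )
  = atan2(-0.45815, 0.68255) = -33.871° → normalised to [0°, 360°): 326.129°.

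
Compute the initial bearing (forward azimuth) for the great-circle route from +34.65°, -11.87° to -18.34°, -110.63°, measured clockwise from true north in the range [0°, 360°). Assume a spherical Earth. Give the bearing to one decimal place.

259.3°

Δλ = -110.63 − -11.87 = -98.76°.
θ = atan2( sin Δλ · cos φ₂ , cos φ₁ · sin φ₂ − sin φ₁ · cos φ₂ · cos Δλ )
  = atan2(-0.93813, -0.17666) = -100.664° → normalised to [0°, 360°): 259.336°.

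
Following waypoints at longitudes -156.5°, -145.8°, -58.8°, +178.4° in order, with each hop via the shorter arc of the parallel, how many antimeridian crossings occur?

1

Leg 1: -156.5° → -145.8°, shortest Δλ = 10.7° (east) — does not cross 180°.
Leg 2: -145.8° → -58.8°, shortest Δλ = 87.0° (east) — does not cross 180°.
Leg 3: -58.8° → +178.4°, shortest Δλ = -122.8° (west) — crosses 180°.
Total crossings: 1.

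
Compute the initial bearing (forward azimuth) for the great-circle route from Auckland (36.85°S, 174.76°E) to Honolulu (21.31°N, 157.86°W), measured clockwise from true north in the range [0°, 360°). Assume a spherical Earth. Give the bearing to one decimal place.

Δλ = -157.86 − 174.76 = -332.62°; wrapped into (−180°, 180°]: 27.38°.
θ = atan2( sin Δλ · cos φ₂ , cos φ₁ · sin φ₂ − sin φ₁ · cos φ₂ · cos Δλ )
  = atan2(0.42845, 0.78693) = 28.566° → normalised to [0°, 360°): 28.566°.

28.6°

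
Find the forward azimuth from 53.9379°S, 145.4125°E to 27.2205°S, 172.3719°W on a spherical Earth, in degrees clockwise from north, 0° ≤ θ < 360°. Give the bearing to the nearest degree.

Δλ = -172.3719 − 145.4125 = -317.7844°; wrapped into (−180°, 180°]: 42.2156°.
θ = atan2( sin Δλ · cos φ₂ , cos φ₁ · sin φ₂ − sin φ₁ · cos φ₂ · cos Δλ )
  = atan2(0.59751, 0.26314) = 66.232° → normalised to [0°, 360°): 66.232°.

66°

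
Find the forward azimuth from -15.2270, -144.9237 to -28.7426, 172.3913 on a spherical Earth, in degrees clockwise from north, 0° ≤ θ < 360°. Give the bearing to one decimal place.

Δλ = 172.3913 − -144.9237 = 317.3150°; wrapped into (−180°, 180°]: -42.6850°.
θ = atan2( sin Δλ · cos φ₂ , cos φ₁ · sin φ₂ − sin φ₁ · cos φ₂ · cos Δλ )
  = atan2(-0.59443, -0.29471) = -116.372° → normalised to [0°, 360°): 243.628°.

243.6°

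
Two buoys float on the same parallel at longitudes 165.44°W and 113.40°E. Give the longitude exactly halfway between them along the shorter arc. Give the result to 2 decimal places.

153.98°E

Signed shortest Δλ from -165.44° to +113.40° is -81.16°.
Midpoint longitude = -165.44° + (-81.16°)/2 = -165.44° − 40.58° = -206.02°.
Normalise into (−180°, 180°]: +153.98°.
(The naïve average (-165.44 + +113.40)/2 = -26.02° is on the wrong side of the globe.)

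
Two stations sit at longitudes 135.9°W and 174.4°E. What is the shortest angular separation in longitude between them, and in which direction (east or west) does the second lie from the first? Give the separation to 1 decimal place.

Raw difference: 174.4 − -135.9 = 310.3°.
Normalise into (−180°, 180°]: 310.3° − 360° = -49.7°.
Negative ⇒ the second point lies to the west; separation 49.7°.

49.7° west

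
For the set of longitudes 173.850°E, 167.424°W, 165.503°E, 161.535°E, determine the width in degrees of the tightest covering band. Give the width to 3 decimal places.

Sort the longitudes: -167.424°, +161.535°, +165.503°, +173.850°.
Eastward gaps between consecutive values (wrapping around): 328.959°, 3.968°, 8.347°, 18.726°.
Largest gap = 328.959° ⇒ minimal covering band is its complement: 360° − 328.959° = 31.041°.
Band runs from +161.535° eastward to -167.424°, crossing the antimeridian.

31.041°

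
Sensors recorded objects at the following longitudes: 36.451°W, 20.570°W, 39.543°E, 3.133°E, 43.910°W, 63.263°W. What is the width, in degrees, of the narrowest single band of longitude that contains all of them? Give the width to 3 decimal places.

Sort the longitudes: -63.263°, -43.910°, -36.451°, -20.570°, +3.133°, +39.543°.
Eastward gaps between consecutive values (wrapping around): 19.353°, 7.459°, 15.881°, 23.703°, 36.410°, 257.194°.
Largest gap = 257.194° ⇒ minimal covering band is its complement: 360° − 257.194° = 102.806°.
Band runs from -63.263° eastward to +39.543°.

102.806°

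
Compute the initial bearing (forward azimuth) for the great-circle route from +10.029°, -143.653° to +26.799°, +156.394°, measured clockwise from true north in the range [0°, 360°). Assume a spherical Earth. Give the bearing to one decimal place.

295.4°

Δλ = 156.394 − -143.653 = 300.047°; wrapped into (−180°, 180°]: -59.953°.
θ = atan2( sin Δλ · cos φ₂ , cos φ₁ · sin φ₂ − sin φ₁ · cos φ₂ · cos Δλ )
  = atan2(-0.77264, 0.36614) = -64.645° → normalised to [0°, 360°): 295.355°.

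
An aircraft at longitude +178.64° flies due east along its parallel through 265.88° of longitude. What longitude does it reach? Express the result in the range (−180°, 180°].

Start at +178.64°; shift +265.88° → +444.52°.
+444.52° lies outside (−180°, 180°]; subtract 360° → +84.52°.

+84.52°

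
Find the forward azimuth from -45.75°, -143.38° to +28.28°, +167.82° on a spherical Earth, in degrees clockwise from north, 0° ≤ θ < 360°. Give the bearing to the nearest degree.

318°

Δλ = 167.82 − -143.38 = 311.20°; wrapped into (−180°, 180°]: -48.80°.
θ = atan2( sin Δλ · cos φ₂ , cos φ₁ · sin φ₂ − sin φ₁ · cos φ₂ · cos Δλ )
  = atan2(-0.66261, 0.74611) = -41.608° → normalised to [0°, 360°): 318.392°.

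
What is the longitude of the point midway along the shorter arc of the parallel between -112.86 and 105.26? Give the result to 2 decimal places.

+176.20°

Signed shortest Δλ from -112.86° to +105.26° is -141.88°.
Midpoint longitude = -112.86° + (-141.88°)/2 = -112.86° − 70.94° = -183.80°.
Normalise into (−180°, 180°]: +176.20°.
(The naïve average (-112.86 + +105.26)/2 = -3.8° is on the wrong side of the globe.)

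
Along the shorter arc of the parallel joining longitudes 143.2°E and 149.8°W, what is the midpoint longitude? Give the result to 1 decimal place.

176.7°E

Signed shortest Δλ from +143.2° to -149.8° is +67.0°.
Midpoint longitude = +143.2° + (+67.0°)/2 = +143.2° + 33.5° = +176.7°.
(The naïve average (+143.2 + -149.8)/2 = -3.3° is on the wrong side of the globe.)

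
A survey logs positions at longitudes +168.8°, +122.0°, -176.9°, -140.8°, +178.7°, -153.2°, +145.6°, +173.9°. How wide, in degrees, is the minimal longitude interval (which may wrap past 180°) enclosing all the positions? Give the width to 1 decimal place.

Sort the longitudes: -176.9°, -153.2°, -140.8°, +122.0°, +145.6°, +168.8°, +173.9°, +178.7°.
Eastward gaps between consecutive values (wrapping around): 23.7°, 12.4°, 262.8°, 23.6°, 23.2°, 5.1°, 4.8°, 4.4°.
Largest gap = 262.8° ⇒ minimal covering band is its complement: 360° − 262.8° = 97.2°.
Band runs from +122.0° eastward to -140.8°, crossing the antimeridian.

97.2°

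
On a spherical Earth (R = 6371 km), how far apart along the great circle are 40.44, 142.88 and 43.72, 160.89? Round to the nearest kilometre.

Δλ = 160.89 − 142.88 = 18.01°.
Δφ = 43.72 − 40.44 = 3.28°.
a = sin²(Δφ/2) + cos φ₁ · cos φ₂ · sin²(Δλ/2) = 0.014295.
c = 2·atan2(√a, √(1−a)) = 0.23969 rad → d = 6371·c ≈ 1527.09 km.

1527 km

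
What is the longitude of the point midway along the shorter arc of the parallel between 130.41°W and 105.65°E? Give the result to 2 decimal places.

Signed shortest Δλ from -130.41° to +105.65° is -123.94°.
Midpoint longitude = -130.41° + (-123.94°)/2 = -130.41° − 61.97° = -192.38°.
Normalise into (−180°, 180°]: +167.62°.
(The naïve average (-130.41 + +105.65)/2 = -12.38° is on the wrong side of the globe.)

167.62°E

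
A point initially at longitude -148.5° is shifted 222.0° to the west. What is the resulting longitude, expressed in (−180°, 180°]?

Start at -148.5°; shift −222.0° → -370.5°.
-370.5° lies outside (−180°, 180°]; add 360° → -10.5°.

-10.5°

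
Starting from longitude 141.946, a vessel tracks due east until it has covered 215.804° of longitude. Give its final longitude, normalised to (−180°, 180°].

-2.250°

Start at +141.946°; shift +215.804° → +357.750°.
+357.750° lies outside (−180°, 180°]; subtract 360° → -2.250°.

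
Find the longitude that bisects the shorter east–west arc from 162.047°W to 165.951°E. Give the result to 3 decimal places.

Signed shortest Δλ from -162.047° to +165.951° is -32.002°.
Midpoint longitude = -162.047° + (-32.002°)/2 = -162.047° − 16.001° = -178.048°.
(The naïve average (-162.047 + +165.951)/2 = 1.952° is on the wrong side of the globe.)

178.048°W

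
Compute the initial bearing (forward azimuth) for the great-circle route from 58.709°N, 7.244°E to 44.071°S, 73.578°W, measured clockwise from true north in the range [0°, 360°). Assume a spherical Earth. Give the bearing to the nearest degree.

237°

Δλ = -73.578 − 7.244 = -80.822°.
θ = atan2( sin Δλ · cos φ₂ , cos φ₁ · sin φ₂ − sin φ₁ · cos φ₂ · cos Δλ )
  = atan2(-0.70928, -0.45919) = -122.919° → normalised to [0°, 360°): 237.081°.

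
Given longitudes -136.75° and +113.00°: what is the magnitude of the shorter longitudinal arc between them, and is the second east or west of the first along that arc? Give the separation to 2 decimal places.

Raw difference: 113.00 − -136.75 = 249.75°.
Normalise into (−180°, 180°]: 249.75° − 360° = -110.25°.
Negative ⇒ the second point lies to the west; separation 110.25°.

110.25° west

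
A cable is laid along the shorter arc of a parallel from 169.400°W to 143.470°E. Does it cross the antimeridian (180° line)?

Yes

Naïve |143.470 − -169.400| = 312.87° > 180°, so the shorter arc goes the other way round — across 180°.
Signed shortest Δλ = ((143.470 − -169.400 + 180) mod 360) − 180 = -47.13°.
Going west by 47.13° from -169.400° passes through 180° before reaching +143.470°.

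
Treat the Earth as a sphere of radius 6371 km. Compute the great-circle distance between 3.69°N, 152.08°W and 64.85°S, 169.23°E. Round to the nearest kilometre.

8247 km

Δλ = 169.23 − -152.08 = 321.31°; wrapped into (−180°, 180°]: -38.69°.
Δφ = -64.85 − 3.69 = -68.54°.
a = sin²(Δφ/2) + cos φ₁ · cos φ₂ · sin²(Δλ/2) = 0.363612.
c = 2·atan2(√a, √(1−a)) = 1.29452 rad → d = 6371·c ≈ 8247.38 km.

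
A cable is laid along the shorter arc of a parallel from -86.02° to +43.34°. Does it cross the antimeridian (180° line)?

No

Signed shortest Δλ = ((43.34 − -86.02 + 180) mod 360) − 180 = 129.36°.
Going east by 129.36° from -86.02° reaches +43.34° without touching 180°.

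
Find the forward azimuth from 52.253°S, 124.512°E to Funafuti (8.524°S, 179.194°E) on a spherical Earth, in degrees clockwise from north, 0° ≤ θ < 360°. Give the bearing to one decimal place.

65.9°

Δλ = 179.194 − 124.512 = 54.682°.
θ = atan2( sin Δλ · cos φ₂ , cos φ₁ · sin φ₂ − sin φ₁ · cos φ₂ · cos Δλ )
  = atan2(0.80694, 0.36134) = 65.878° → normalised to [0°, 360°): 65.878°.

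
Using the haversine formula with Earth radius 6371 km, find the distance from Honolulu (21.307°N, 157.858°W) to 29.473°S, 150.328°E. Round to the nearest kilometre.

Δλ = 150.328 − -157.858 = 308.186°; wrapped into (−180°, 180°]: -51.814°.
Δφ = -29.473 − 21.307 = -50.780°.
a = sin²(Δφ/2) + cos φ₁ · cos φ₂ · sin²(Δλ/2) = 0.338679.
c = 2·atan2(√a, √(1−a)) = 1.24228 rad → d = 6371·c ≈ 7914.54 km.

7915 km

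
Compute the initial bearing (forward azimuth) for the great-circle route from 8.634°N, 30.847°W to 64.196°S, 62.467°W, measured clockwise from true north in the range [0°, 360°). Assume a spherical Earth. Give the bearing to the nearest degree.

Δλ = -62.467 − -30.847 = -31.620°.
θ = atan2( sin Δλ · cos φ₂ , cos φ₁ · sin φ₂ − sin φ₁ · cos φ₂ · cos Δλ )
  = atan2(-0.22822, -0.94573) = -166.433° → normalised to [0°, 360°): 193.567°.

194°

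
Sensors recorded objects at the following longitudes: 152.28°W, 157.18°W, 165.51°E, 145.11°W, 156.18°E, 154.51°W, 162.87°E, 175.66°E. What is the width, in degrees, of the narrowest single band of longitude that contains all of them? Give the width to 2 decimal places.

Sort the longitudes: -157.18°, -154.51°, -152.28°, -145.11°, +156.18°, +162.87°, +165.51°, +175.66°.
Eastward gaps between consecutive values (wrapping around): 2.67°, 2.23°, 7.17°, 301.29°, 6.69°, 2.64°, 10.15°, 27.16°.
Largest gap = 301.29° ⇒ minimal covering band is its complement: 360° − 301.29° = 58.71°.
Band runs from +156.18° eastward to -145.11°, crossing the antimeridian.

58.71°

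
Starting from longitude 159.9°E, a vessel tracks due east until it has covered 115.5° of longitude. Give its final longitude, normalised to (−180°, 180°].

84.6°W

Start at +159.9°; shift +115.5° → +275.4°.
+275.4° lies outside (−180°, 180°]; subtract 360° → -84.6°.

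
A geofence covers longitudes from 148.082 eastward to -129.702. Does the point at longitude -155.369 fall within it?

Yes

Band width going east from +148.082° to -129.702°: ((-129.702 − 148.082) mod 360) = 82.216°.
Offset of -155.369° east of the west edge: ((-155.369 − 148.082) mod 360) = 56.549°.
56.549° ≤ 82.216° ⇒ inside.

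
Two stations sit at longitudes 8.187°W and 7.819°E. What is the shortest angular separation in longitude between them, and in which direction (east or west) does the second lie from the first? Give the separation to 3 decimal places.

Raw difference: 7.819 − -8.187 = 16.006°.
Normalise into (−180°, 180°]: 16.006° stays 16.006°.
Positive ⇒ the second point lies to the east; separation 16.006°.

16.006° east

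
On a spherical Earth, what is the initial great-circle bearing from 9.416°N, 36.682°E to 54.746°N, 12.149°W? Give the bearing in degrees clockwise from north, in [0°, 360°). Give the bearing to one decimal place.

329.7°

Δλ = -12.149 − 36.682 = -48.831°.
θ = atan2( sin Δλ · cos φ₂ , cos φ₁ · sin φ₂ − sin φ₁ · cos φ₂ · cos Δλ )
  = atan2(-0.43450, 0.74344) = -30.304° → normalised to [0°, 360°): 329.696°.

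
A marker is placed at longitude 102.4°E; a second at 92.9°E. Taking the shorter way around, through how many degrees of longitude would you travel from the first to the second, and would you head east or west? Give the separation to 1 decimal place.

Raw difference: 92.9 − 102.4 = -9.5°.
Normalise into (−180°, 180°]: -9.5° stays -9.5°.
Negative ⇒ the second point lies to the west; separation 9.5°.

9.5° west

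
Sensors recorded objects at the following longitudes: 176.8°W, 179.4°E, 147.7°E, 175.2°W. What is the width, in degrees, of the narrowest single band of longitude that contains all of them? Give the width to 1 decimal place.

37.1°

Sort the longitudes: -176.8°, -175.2°, +147.7°, +179.4°.
Eastward gaps between consecutive values (wrapping around): 1.6°, 322.9°, 31.7°, 3.8°.
Largest gap = 322.9° ⇒ minimal covering band is its complement: 360° − 322.9° = 37.1°.
Band runs from +147.7° eastward to -175.2°, crossing the antimeridian.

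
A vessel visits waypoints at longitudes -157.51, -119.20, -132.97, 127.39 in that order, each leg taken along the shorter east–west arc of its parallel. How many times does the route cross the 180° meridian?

1

Leg 1: -157.51° → -119.20°, shortest Δλ = 38.31° (east) — does not cross 180°.
Leg 2: -119.20° → -132.97°, shortest Δλ = -13.77° (west) — does not cross 180°.
Leg 3: -132.97° → +127.39°, shortest Δλ = -99.64° (west) — crosses 180°.
Total crossings: 1.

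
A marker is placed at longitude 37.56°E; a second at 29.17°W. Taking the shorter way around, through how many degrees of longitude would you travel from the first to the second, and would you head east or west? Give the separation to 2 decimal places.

66.73° west

Raw difference: -29.17 − 37.56 = -66.73°.
Normalise into (−180°, 180°]: -66.73° stays -66.73°.
Negative ⇒ the second point lies to the west; separation 66.73°.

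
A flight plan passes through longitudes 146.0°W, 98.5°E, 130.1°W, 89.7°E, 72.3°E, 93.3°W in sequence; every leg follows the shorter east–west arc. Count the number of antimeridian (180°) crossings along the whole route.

3

Leg 1: -146.0° → +98.5°, shortest Δλ = -115.5° (west) — crosses 180°.
Leg 2: +98.5° → -130.1°, shortest Δλ = 131.4° (east) — crosses 180°.
Leg 3: -130.1° → +89.7°, shortest Δλ = -140.2° (west) — crosses 180°.
Leg 4: +89.7° → +72.3°, shortest Δλ = -17.4° (west) — does not cross 180°.
Leg 5: +72.3° → -93.3°, shortest Δλ = -165.6° (west) — does not cross 180°.
Total crossings: 3.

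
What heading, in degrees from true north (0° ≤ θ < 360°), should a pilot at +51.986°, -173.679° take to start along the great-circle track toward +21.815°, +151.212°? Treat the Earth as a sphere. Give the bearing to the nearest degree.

235°

Δλ = 151.212 − -173.679 = 324.891°; wrapped into (−180°, 180°]: -35.109°.
θ = atan2( sin Δλ · cos φ₂ , cos φ₁ · sin φ₂ − sin φ₁ · cos φ₂ · cos Δλ )
  = atan2(-0.53395, -0.36950) = -124.684° → normalised to [0°, 360°): 235.316°.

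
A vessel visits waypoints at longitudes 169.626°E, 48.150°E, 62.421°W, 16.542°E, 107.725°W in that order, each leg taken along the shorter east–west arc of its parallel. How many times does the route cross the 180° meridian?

Leg 1: +169.626° → +48.150°, shortest Δλ = -121.476° (west) — does not cross 180°.
Leg 2: +48.150° → -62.421°, shortest Δλ = -110.571° (west) — does not cross 180°.
Leg 3: -62.421° → +16.542°, shortest Δλ = 78.963° (east) — does not cross 180°.
Leg 4: +16.542° → -107.725°, shortest Δλ = -124.267° (west) — does not cross 180°.
Total crossings: 0.

0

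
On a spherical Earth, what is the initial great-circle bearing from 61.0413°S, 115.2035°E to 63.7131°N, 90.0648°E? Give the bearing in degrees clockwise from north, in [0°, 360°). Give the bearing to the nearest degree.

Δλ = 90.0648 − 115.2035 = -25.1387°.
θ = atan2( sin Δλ · cos φ₂ , cos φ₁ · sin φ₂ − sin φ₁ · cos φ₂ · cos Δλ )
  = atan2(-0.18813, 0.78490) = -13.479° → normalised to [0°, 360°): 346.521°.

347°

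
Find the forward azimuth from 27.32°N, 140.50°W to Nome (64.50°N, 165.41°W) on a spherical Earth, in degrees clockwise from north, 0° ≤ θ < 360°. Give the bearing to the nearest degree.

Δλ = -165.41 − -140.50 = -24.91°.
θ = atan2( sin Δλ · cos φ₂ , cos φ₁ · sin φ₂ − sin φ₁ · cos φ₂ · cos Δλ )
  = atan2(-0.18133, 0.62270) = -16.235° → normalised to [0°, 360°): 343.765°.

344°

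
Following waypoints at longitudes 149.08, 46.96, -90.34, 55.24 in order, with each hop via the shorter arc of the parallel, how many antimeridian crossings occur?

Leg 1: +149.08° → +46.96°, shortest Δλ = -102.12° (west) — does not cross 180°.
Leg 2: +46.96° → -90.34°, shortest Δλ = -137.3° (west) — does not cross 180°.
Leg 3: -90.34° → +55.24°, shortest Δλ = 145.58° (east) — does not cross 180°.
Total crossings: 0.

0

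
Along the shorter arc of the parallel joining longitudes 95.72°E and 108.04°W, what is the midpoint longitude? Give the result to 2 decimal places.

Signed shortest Δλ from +95.72° to -108.04° is +156.24°.
Midpoint longitude = +95.72° + (+156.24°)/2 = +95.72° + 78.12° = +173.84°.
(The naïve average (+95.72 + -108.04)/2 = -6.16° is on the wrong side of the globe.)

173.84°E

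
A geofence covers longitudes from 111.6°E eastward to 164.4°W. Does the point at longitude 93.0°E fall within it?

Band width going east from +111.6° to -164.4°: ((-164.4 − 111.6) mod 360) = 84.0°.
Offset of +93.0° east of the west edge: ((93.0 − 111.6) mod 360) = 341.4°.
341.4° > 84.0° ⇒ outside.

No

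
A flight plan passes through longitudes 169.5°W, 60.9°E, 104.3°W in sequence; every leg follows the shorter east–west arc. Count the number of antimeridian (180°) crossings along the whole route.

1

Leg 1: -169.5° → +60.9°, shortest Δλ = -129.6° (west) — crosses 180°.
Leg 2: +60.9° → -104.3°, shortest Δλ = -165.2° (west) — does not cross 180°.
Total crossings: 1.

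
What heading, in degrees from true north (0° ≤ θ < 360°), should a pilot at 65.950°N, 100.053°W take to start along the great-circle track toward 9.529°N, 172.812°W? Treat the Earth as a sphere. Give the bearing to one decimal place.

Δλ = -172.812 − -100.053 = -72.759°.
θ = atan2( sin Δλ · cos φ₂ , cos φ₁ · sin φ₂ − sin φ₁ · cos φ₂ · cos Δλ )
  = atan2(-0.94189, -0.19946) = -101.957° → normalised to [0°, 360°): 258.043°.

258.0°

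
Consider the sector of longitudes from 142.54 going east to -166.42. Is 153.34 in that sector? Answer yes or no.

Yes

Band width going east from +142.54° to -166.42°: ((-166.42 − 142.54) mod 360) = 51.04°.
Offset of +153.34° east of the west edge: ((153.34 − 142.54) mod 360) = 10.80°.
10.80° ≤ 51.04° ⇒ inside.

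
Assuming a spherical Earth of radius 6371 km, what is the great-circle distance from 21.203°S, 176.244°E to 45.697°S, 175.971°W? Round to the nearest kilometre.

2814 km

Δλ = -175.971 − 176.244 = -352.215°; wrapped into (−180°, 180°]: 7.785°.
Δφ = -45.697 − -21.203 = -24.494°.
a = sin²(Δφ/2) + cos φ₁ · cos φ₂ · sin²(Δλ/2) = 0.047998.
c = 2·atan2(√a, √(1−a)) = 0.44175 rad → d = 6371·c ≈ 2814.42 km.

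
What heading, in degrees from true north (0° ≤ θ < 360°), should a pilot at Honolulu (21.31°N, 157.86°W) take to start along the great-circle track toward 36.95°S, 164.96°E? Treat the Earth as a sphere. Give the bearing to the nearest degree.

211°

Δλ = 164.96 − -157.86 = 322.82°; wrapped into (−180°, 180°]: -37.18°.
θ = atan2( sin Δλ · cos φ₂ , cos φ₁ · sin φ₂ − sin φ₁ · cos φ₂ · cos Δλ )
  = atan2(-0.48295, -0.79141) = -148.607° → normalised to [0°, 360°): 211.393°.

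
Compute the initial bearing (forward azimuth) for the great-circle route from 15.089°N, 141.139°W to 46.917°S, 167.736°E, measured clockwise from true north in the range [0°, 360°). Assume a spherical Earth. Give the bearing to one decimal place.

213.1°

Δλ = 167.736 − -141.139 = 308.875°; wrapped into (−180°, 180°]: -51.125°.
θ = atan2( sin Δλ · cos φ₂ , cos φ₁ · sin φ₂ − sin φ₁ · cos φ₂ · cos Δλ )
  = atan2(-0.53177, -0.81678) = -146.934° → normalised to [0°, 360°): 213.066°.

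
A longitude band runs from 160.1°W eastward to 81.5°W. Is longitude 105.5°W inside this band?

Band width going east from -160.1° to -81.5°: ((-81.5 − -160.1) mod 360) = 78.6°.
Offset of -105.5° east of the west edge: ((-105.5 − -160.1) mod 360) = 54.6°.
54.6° ≤ 78.6° ⇒ inside.

Yes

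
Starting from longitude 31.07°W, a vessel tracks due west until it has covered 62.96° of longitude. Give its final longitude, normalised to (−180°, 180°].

Start at -31.07°; shift −62.96° → -94.03°.
-94.03° already lies in (−180°, 180°].

94.03°W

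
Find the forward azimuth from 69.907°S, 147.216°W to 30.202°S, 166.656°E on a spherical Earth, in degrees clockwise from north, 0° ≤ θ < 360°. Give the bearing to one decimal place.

Δλ = 166.656 − -147.216 = 313.872°; wrapped into (−180°, 180°]: -46.128°.
θ = atan2( sin Δλ · cos φ₂ , cos φ₁ · sin φ₂ − sin φ₁ · cos φ₂ · cos Δλ )
  = atan2(-0.62303, 0.38970) = -57.975° → normalised to [0°, 360°): 302.025°.

302.0°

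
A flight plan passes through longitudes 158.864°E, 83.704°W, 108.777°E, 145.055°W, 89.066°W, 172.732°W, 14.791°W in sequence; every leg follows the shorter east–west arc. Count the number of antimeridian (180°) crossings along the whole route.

Leg 1: +158.864° → -83.704°, shortest Δλ = 117.432° (east) — crosses 180°.
Leg 2: -83.704° → +108.777°, shortest Δλ = -167.519° (west) — crosses 180°.
Leg 3: +108.777° → -145.055°, shortest Δλ = 106.168° (east) — crosses 180°.
Leg 4: -145.055° → -89.066°, shortest Δλ = 55.989° (east) — does not cross 180°.
Leg 5: -89.066° → -172.732°, shortest Δλ = -83.666° (west) — does not cross 180°.
Leg 6: -172.732° → -14.791°, shortest Δλ = 157.941° (east) — does not cross 180°.
Total crossings: 3.

3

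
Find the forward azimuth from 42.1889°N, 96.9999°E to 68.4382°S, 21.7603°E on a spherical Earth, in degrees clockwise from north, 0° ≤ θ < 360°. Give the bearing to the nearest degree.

Δλ = 21.7603 − 96.9999 = -75.2396°.
θ = atan2( sin Δλ · cos φ₂ , cos φ₁ · sin φ₂ − sin φ₁ · cos φ₂ · cos Δλ )
  = atan2(-0.35538, -0.75197) = -154.705° → normalised to [0°, 360°): 205.295°.

205°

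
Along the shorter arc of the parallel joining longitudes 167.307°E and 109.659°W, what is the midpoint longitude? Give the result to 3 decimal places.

151.176°W

Signed shortest Δλ from +167.307° to -109.659° is +83.034°.
Midpoint longitude = +167.307° + (+83.034°)/2 = +167.307° + 41.517° = +208.824°.
Normalise into (−180°, 180°]: -151.176°.
(The naïve average (+167.307 + -109.659)/2 = 28.824° is on the wrong side of the globe.)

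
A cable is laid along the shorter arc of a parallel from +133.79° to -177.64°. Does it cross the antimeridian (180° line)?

Yes

Naïve |-177.64 − 133.79| = 311.43° > 180°, so the shorter arc goes the other way round — across 180°.
Signed shortest Δλ = ((-177.64 − 133.79 + 180) mod 360) − 180 = 48.57°.
Going east by 48.57° from +133.79° passes through 180° before reaching -177.64°.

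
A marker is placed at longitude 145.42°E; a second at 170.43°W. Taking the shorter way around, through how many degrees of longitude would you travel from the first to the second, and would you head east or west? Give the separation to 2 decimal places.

Raw difference: -170.43 − 145.42 = -315.85°.
Normalise into (−180°, 180°]: -315.85° + 360° = 44.15°.
Positive ⇒ the second point lies to the east; separation 44.15°.

44.15° east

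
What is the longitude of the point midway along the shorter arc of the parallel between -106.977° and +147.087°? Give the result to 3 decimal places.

Signed shortest Δλ from -106.977° to +147.087° is -105.936°.
Midpoint longitude = -106.977° + (-105.936°)/2 = -106.977° − 52.968° = -159.945°.
(The naïve average (-106.977 + +147.087)/2 = 20.055° is on the wrong side of the globe.)

-159.945°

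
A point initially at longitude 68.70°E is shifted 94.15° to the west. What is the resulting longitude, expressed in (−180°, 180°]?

25.45°W

Start at +68.70°; shift −94.15° → -25.45°.
-25.45° already lies in (−180°, 180°].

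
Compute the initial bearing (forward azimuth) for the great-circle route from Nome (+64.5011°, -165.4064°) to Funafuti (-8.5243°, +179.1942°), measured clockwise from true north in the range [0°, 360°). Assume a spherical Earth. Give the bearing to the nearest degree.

Δλ = 179.1942 − -165.4064 = 344.6006°; wrapped into (−180°, 180°]: -15.3994°.
θ = atan2( sin Δλ · cos φ₂ , cos φ₁ · sin φ₂ − sin φ₁ · cos φ₂ · cos Δλ )
  = atan2(-0.26261, -0.92439) = -164.140° → normalised to [0°, 360°): 195.860°.

196°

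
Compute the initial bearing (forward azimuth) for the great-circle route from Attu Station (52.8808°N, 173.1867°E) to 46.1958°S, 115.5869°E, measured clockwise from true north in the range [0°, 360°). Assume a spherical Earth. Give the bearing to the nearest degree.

Δλ = 115.5869 − 173.1867 = -57.5998°.
θ = atan2( sin Δλ · cos φ₂ , cos φ₁ · sin φ₂ − sin φ₁ · cos φ₂ · cos Δλ )
  = atan2(-0.58444, -0.73128) = -141.368° → normalised to [0°, 360°): 218.632°.

219°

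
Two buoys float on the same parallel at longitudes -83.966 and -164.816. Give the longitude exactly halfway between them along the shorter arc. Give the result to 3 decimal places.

Signed shortest Δλ from -83.966° to -164.816° is -80.850°.
Midpoint longitude = -83.966° + (-80.850°)/2 = -83.966° − 40.425° = -124.391°.

-124.391°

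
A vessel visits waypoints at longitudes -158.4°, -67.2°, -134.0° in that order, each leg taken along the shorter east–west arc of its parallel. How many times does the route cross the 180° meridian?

0

Leg 1: -158.4° → -67.2°, shortest Δλ = 91.2° (east) — does not cross 180°.
Leg 2: -67.2° → -134.0°, shortest Δλ = -66.8° (west) — does not cross 180°.
Total crossings: 0.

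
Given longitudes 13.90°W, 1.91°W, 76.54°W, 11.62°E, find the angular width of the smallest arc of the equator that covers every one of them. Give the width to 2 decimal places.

Sort the longitudes: -76.54°, -13.90°, -1.91°, +11.62°.
Eastward gaps between consecutive values (wrapping around): 62.64°, 11.99°, 13.53°, 271.84°.
Largest gap = 271.84° ⇒ minimal covering band is its complement: 360° − 271.84° = 88.16°.
Band runs from -76.54° eastward to +11.62°.

88.16°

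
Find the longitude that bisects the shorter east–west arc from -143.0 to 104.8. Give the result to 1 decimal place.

Signed shortest Δλ from -143.0° to +104.8° is -112.2°.
Midpoint longitude = -143.0° + (-112.2°)/2 = -143.0° − 56.1° = -199.1°.
Normalise into (−180°, 180°]: +160.9°.
(The naïve average (-143.0 + +104.8)/2 = -19.1° is on the wrong side of the globe.)

+160.9°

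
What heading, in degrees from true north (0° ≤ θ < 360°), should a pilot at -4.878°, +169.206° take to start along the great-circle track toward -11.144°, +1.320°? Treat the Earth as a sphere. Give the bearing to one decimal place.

216.9°

Δλ = 1.320 − 169.206 = -167.886°.
θ = atan2( sin Δλ · cos φ₂ , cos φ₁ · sin φ₂ − sin φ₁ · cos φ₂ · cos Δλ )
  = atan2(-0.20590, -0.27415) = -143.091° → normalised to [0°, 360°): 216.909°.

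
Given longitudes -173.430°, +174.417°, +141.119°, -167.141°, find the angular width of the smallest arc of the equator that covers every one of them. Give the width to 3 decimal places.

Sort the longitudes: -173.430°, -167.141°, +141.119°, +174.417°.
Eastward gaps between consecutive values (wrapping around): 6.289°, 308.260°, 33.298°, 12.153°.
Largest gap = 308.260° ⇒ minimal covering band is its complement: 360° − 308.260° = 51.740°.
Band runs from +141.119° eastward to -167.141°, crossing the antimeridian.

51.740°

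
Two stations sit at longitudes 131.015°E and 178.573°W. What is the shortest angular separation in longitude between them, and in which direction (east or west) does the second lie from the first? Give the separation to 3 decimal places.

Raw difference: -178.573 − 131.015 = -309.588°.
Normalise into (−180°, 180°]: -309.588° + 360° = 50.412°.
Positive ⇒ the second point lies to the east; separation 50.412°.

50.412° east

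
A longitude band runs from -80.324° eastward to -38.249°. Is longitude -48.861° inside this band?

Band width going east from -80.324° to -38.249°: ((-38.249 − -80.324) mod 360) = 42.075°.
Offset of -48.861° east of the west edge: ((-48.861 − -80.324) mod 360) = 31.463°.
31.463° ≤ 42.075° ⇒ inside.

Yes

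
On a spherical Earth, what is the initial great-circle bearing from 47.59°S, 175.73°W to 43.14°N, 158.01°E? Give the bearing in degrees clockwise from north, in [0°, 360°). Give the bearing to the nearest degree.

341°

Δλ = 158.01 − -175.73 = 333.74°; wrapped into (−180°, 180°]: -26.26°.
θ = atan2( sin Δλ · cos φ₂ , cos φ₁ · sin φ₂ − sin φ₁ · cos φ₂ · cos Δλ )
  = atan2(-0.32285, 0.94432) = -18.875° → normalised to [0°, 360°): 341.125°.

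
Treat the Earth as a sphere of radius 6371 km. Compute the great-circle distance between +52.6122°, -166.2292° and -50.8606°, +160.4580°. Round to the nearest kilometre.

11922 km

Δλ = 160.4580 − -166.2292 = 326.6872°; wrapped into (−180°, 180°]: -33.3128°.
Δφ = -50.8606 − 52.6122 = -103.4728°.
a = sin²(Δφ/2) + cos φ₁ · cos φ₂ · sin²(Δλ/2) = 0.647981.
c = 2·atan2(√a, √(1−a)) = 1.87126 rad → d = 6371·c ≈ 11921.79 km.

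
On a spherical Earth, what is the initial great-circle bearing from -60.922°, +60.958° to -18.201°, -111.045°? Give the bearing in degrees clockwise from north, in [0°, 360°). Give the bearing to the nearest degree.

Δλ = -111.045 − 60.958 = -172.003°.
θ = atan2( sin Δλ · cos φ₂ , cos φ₁ · sin φ₂ − sin φ₁ · cos φ₂ · cos Δλ )
  = atan2(-0.13216, -0.97396) = -172.273° → normalised to [0°, 360°): 187.727°.

188°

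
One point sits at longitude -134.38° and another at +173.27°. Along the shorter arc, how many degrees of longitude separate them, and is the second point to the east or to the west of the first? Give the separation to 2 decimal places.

Raw difference: 173.27 − -134.38 = 307.65°.
Normalise into (−180°, 180°]: 307.65° − 360° = -52.35°.
Negative ⇒ the second point lies to the west; separation 52.35°.

52.35° west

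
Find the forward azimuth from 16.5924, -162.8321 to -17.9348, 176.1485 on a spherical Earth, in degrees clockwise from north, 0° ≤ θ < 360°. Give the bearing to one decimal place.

211.9°

Δλ = 176.1485 − -162.8321 = 338.9806°; wrapped into (−180°, 180°]: -21.0194°.
θ = atan2( sin Δλ · cos φ₂ , cos φ₁ · sin φ₂ − sin φ₁ · cos φ₂ · cos Δλ )
  = atan2(-0.34125, -0.54872) = -148.122° → normalised to [0°, 360°): 211.878°.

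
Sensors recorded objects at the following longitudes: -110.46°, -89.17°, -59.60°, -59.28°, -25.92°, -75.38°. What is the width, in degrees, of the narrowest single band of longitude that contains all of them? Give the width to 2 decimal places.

Sort the longitudes: -110.46°, -89.17°, -75.38°, -59.60°, -59.28°, -25.92°.
Eastward gaps between consecutive values (wrapping around): 21.29°, 13.79°, 15.78°, 0.32°, 33.36°, 275.46°.
Largest gap = 275.46° ⇒ minimal covering band is its complement: 360° − 275.46° = 84.54°.
Band runs from -110.46° eastward to -25.92°.

84.54°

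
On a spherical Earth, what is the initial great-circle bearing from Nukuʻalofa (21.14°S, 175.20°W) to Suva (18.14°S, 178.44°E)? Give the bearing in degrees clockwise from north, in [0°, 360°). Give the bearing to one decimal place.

295.5°

Δλ = 178.44 − -175.20 = 353.64°; wrapped into (−180°, 180°]: -6.36°.
θ = atan2( sin Δλ · cos φ₂ , cos φ₁ · sin φ₂ − sin φ₁ · cos φ₂ · cos Δλ )
  = atan2(-0.10527, 0.05023) = -64.493° → normalised to [0°, 360°): 295.507°.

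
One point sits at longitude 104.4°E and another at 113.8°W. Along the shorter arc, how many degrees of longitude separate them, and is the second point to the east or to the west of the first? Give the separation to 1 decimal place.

141.8° east

Raw difference: -113.8 − 104.4 = -218.2°.
Normalise into (−180°, 180°]: -218.2° + 360° = 141.8°.
Positive ⇒ the second point lies to the east; separation 141.8°.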